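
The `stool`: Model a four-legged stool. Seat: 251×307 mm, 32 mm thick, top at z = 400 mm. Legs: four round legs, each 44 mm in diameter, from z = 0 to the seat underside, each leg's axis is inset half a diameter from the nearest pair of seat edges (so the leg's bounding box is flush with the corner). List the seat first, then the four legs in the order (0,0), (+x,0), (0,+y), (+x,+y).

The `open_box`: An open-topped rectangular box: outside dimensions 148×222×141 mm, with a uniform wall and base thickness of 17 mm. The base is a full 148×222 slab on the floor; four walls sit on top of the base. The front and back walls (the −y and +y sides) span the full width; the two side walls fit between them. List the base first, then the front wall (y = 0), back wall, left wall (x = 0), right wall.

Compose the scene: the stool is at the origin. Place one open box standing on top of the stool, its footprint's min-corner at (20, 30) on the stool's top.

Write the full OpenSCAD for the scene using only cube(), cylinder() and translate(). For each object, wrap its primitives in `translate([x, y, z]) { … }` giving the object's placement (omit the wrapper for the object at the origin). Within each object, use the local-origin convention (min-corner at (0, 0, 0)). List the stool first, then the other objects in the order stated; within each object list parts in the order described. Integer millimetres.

translate([0, 0, 368]) cube([251, 307, 32]);
translate([22, 22, 0]) cylinder(h = 368, r = 22);
translate([229, 22, 0]) cylinder(h = 368, r = 22);
translate([22, 285, 0]) cylinder(h = 368, r = 22);
translate([229, 285, 0]) cylinder(h = 368, r = 22);
translate([20, 30, 400]) {
  cube([148, 222, 17]);
  translate([0, 0, 17]) cube([148, 17, 124]);
  translate([0, 205, 17]) cube([148, 17, 124]);
  translate([0, 17, 17]) cube([17, 188, 124]);
  translate([131, 17, 17]) cube([17, 188, 124]);
}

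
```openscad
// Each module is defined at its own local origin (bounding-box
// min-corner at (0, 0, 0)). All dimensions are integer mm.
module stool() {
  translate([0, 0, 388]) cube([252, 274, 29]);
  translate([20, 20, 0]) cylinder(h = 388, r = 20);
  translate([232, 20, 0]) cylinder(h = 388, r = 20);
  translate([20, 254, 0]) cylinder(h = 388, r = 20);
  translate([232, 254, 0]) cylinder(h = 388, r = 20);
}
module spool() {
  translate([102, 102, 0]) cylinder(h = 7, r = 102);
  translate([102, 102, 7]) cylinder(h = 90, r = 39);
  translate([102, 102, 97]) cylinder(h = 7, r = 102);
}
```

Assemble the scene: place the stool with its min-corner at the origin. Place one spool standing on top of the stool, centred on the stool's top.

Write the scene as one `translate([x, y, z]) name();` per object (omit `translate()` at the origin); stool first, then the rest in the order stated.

stool();
translate([24, 35, 417]) spool();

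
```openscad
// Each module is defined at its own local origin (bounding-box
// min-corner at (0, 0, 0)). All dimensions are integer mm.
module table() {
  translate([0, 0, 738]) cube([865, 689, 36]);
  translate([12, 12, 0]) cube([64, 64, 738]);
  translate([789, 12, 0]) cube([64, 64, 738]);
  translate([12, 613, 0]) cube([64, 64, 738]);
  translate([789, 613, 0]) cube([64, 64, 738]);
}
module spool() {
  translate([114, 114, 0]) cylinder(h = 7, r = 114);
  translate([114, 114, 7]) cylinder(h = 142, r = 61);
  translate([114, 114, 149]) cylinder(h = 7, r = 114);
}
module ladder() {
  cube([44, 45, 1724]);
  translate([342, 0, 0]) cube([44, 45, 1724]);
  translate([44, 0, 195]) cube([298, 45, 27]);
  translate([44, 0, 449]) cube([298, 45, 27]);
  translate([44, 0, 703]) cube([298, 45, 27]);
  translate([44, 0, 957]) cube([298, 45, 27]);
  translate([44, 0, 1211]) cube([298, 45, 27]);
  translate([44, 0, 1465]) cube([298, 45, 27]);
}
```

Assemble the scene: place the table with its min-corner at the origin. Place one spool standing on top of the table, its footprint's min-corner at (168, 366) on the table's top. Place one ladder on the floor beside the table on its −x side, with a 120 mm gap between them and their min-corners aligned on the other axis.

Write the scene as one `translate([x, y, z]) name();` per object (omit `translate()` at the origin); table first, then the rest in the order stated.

table();
translate([168, 366, 774]) spool();
translate([-506, 0, 0]) ladder();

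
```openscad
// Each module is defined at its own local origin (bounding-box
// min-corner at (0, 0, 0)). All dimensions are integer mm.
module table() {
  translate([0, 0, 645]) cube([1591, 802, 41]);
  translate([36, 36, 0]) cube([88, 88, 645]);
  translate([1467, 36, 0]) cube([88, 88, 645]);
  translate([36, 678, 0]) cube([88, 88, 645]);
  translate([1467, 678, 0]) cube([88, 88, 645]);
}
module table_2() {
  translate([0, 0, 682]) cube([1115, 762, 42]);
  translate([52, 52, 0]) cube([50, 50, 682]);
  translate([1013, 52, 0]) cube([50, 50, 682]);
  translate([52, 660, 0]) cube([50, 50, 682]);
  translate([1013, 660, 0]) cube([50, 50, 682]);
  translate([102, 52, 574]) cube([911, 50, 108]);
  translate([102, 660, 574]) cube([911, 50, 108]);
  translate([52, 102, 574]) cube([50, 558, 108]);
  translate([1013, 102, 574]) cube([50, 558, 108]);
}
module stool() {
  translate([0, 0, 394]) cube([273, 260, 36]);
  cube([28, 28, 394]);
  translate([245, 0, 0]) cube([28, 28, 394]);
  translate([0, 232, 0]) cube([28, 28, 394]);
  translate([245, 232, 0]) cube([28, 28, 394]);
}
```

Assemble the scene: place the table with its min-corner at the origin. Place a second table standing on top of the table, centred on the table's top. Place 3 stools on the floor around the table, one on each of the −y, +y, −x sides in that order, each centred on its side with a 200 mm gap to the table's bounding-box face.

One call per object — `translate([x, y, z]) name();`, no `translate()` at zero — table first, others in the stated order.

table();
translate([238, 20, 686]) table_2();
translate([659, -460, 0]) stool();
translate([659, 1002, 0]) stool();
translate([-473, 271, 0]) stool();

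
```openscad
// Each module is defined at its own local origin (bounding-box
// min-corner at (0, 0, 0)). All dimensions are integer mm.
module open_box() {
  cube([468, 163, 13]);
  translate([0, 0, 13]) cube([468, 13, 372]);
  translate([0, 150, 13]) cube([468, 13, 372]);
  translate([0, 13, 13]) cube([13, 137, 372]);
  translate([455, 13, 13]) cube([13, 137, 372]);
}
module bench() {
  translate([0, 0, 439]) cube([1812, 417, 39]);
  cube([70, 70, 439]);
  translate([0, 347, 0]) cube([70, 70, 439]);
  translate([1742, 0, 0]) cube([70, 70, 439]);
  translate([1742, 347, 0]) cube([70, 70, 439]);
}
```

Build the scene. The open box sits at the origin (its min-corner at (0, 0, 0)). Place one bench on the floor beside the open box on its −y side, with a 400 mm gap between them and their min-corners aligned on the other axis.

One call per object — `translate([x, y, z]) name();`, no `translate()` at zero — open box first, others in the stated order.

open_box();
translate([0, -817, 0]) bench();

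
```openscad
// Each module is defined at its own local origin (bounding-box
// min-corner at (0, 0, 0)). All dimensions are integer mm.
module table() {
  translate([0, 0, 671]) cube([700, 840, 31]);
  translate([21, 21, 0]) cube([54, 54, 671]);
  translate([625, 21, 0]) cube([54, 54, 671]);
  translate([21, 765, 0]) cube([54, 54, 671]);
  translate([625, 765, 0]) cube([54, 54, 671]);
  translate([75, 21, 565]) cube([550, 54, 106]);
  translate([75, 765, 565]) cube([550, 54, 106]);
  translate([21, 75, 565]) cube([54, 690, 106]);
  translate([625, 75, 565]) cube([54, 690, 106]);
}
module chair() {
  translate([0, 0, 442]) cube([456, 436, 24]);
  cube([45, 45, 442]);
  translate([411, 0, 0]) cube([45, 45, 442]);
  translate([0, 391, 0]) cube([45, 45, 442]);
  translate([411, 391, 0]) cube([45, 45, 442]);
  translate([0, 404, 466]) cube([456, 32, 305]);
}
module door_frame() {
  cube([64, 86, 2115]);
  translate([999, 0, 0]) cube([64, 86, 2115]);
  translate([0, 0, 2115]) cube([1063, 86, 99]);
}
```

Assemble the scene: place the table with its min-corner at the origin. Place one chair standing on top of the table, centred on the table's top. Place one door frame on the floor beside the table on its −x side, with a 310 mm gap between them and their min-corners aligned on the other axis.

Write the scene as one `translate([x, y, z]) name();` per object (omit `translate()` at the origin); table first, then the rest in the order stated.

table();
translate([122, 202, 702]) chair();
translate([-1373, 0, 0]) door_frame();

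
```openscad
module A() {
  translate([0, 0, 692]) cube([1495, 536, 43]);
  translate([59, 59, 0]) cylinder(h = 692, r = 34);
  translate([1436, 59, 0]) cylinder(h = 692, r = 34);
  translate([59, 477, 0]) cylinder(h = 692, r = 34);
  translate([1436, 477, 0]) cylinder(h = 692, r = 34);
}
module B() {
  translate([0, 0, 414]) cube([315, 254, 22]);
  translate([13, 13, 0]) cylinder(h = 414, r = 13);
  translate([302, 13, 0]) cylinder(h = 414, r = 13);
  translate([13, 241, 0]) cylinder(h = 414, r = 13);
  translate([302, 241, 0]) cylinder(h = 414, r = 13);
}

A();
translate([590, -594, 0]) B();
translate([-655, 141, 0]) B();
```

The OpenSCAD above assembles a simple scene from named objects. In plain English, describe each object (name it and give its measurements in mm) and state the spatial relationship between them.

A is a rectangular dining table. The top is 1495×536×43 mm with its upper surface at z = 735 mm. It stands on four round legs of 68 mm diameter, each leg's bounding box inset 25 mm from the nearest pair of top edges, running from the floor to the underside of the top.

B is a four-legged stool. The seat is a 315×254×22 mm slab whose top surface is at z = 436 mm; four round legs, each 26 mm in diameter, run from the floor (z = 0) to the underside of the seat, each leg's axis is inset half a diameter from the nearest pair of seat edges (so the leg's bounding box is flush with the corner).

Two stools sit around the table at the −y, −x sides.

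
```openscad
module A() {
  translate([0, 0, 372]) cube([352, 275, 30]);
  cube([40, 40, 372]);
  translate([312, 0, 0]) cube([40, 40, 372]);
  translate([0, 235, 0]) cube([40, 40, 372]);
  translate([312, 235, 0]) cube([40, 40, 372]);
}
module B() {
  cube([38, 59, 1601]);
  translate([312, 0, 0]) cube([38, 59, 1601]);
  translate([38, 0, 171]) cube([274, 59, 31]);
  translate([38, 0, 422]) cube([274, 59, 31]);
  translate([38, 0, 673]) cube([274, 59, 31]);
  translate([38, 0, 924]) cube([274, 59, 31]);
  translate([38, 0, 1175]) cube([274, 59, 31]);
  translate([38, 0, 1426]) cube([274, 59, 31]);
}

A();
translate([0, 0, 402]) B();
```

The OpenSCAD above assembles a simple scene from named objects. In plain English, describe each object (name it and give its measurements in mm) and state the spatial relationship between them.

A is a four-legged stool. The seat is a 352×275×30 mm slab whose top surface is at z = 402 mm; four square legs, each 40×40 mm in cross-section, run from the floor (z = 0) to the underside of the seat, each flush with a corner of the seat.

B is a wooden ladder with two side rails of 38×59 mm section and 1601 mm height, set 350 mm apart overall. Between them run 6 rectangular rungs (59 mm deep, 31 mm thick), front faces flush with the rails' −y face. The bottom of the first rung is 171 mm above the floor and each subsequent rung is 251 mm higher than the one below.

The ladder is on top of the stool.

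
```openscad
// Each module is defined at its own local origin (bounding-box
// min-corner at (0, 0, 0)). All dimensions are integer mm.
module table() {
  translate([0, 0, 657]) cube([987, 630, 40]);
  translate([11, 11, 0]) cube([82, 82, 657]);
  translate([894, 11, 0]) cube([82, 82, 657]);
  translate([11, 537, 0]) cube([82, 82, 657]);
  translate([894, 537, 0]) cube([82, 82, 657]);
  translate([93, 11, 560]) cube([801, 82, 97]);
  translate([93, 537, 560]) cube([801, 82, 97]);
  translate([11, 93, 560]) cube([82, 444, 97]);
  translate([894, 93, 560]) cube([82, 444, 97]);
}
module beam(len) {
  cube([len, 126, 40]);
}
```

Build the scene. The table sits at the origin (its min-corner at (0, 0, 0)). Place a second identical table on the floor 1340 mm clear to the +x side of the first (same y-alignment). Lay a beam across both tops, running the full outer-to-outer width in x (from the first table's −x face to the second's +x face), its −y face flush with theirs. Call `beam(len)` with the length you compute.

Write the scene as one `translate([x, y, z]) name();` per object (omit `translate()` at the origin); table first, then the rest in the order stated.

table();
translate([2327, 0, 0]) table();
translate([0, 0, 697]) beam(3314);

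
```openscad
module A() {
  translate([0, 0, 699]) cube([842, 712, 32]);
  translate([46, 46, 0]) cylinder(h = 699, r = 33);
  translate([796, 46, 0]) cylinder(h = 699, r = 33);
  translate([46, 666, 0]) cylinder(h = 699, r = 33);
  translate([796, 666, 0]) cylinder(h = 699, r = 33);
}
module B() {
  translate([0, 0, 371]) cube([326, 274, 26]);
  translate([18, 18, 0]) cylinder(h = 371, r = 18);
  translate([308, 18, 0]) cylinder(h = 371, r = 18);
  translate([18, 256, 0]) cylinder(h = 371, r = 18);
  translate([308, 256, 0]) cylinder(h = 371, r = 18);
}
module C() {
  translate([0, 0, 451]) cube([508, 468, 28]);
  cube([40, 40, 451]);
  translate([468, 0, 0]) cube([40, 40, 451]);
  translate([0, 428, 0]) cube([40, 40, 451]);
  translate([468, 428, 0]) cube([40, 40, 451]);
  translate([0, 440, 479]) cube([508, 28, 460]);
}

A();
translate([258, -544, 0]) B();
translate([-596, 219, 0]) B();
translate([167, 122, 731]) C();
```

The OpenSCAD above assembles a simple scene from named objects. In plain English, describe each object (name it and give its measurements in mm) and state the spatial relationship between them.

A is a table with a 842×712 mm rectangular top, 32 mm thick, top surface at z = 731 mm, supported by four round legs of 66 mm diameter, each leg's bounding box inset 13 mm from the nearest pair of top edges, running from the floor.

B is a simple wooden stool: a rectangular seat 326 mm (x) by 274 mm (y), 26 mm thick, top face at z = 397 mm, on four round legs, each 36 mm in diameter. The legs rest on z = 0, each leg's axis is inset half a diameter from the nearest pair of seat edges (so the leg's bounding box is flush with the corner).

C is a chair. The seat is a 508×468×28 mm slab with its top at z = 479 mm, on four 40×40 mm corner legs (flush with the seat edges, standing on z = 0). A flat backrest 28 mm thick, 460 mm tall, spans the full seat width and rises from the seat top along its +y edge, rear face flush with the rear of the seat.

Two stools sit around the table at the −y, −x sides. The chair is on top of the table, centred.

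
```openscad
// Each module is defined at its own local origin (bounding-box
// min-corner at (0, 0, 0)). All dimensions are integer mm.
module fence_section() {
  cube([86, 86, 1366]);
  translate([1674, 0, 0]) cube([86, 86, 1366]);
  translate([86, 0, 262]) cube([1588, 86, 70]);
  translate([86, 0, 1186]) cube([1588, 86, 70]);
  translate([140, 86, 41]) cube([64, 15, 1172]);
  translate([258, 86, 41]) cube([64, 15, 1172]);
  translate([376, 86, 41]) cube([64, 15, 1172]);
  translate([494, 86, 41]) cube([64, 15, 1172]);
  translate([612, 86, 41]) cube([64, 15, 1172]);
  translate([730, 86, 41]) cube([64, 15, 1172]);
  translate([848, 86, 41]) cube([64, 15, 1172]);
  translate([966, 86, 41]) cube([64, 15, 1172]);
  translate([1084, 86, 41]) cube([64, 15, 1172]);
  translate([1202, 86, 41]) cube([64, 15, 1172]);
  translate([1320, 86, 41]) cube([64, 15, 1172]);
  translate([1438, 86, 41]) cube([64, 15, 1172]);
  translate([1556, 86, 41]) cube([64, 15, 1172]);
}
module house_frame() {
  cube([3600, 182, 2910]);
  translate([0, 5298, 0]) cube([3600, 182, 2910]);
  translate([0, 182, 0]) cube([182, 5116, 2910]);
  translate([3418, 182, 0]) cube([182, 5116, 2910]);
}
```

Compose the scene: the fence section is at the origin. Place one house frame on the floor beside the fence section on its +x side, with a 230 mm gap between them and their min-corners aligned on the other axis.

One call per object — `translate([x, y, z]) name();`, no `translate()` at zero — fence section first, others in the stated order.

fence_section();
translate([1990, 0, 0]) house_frame();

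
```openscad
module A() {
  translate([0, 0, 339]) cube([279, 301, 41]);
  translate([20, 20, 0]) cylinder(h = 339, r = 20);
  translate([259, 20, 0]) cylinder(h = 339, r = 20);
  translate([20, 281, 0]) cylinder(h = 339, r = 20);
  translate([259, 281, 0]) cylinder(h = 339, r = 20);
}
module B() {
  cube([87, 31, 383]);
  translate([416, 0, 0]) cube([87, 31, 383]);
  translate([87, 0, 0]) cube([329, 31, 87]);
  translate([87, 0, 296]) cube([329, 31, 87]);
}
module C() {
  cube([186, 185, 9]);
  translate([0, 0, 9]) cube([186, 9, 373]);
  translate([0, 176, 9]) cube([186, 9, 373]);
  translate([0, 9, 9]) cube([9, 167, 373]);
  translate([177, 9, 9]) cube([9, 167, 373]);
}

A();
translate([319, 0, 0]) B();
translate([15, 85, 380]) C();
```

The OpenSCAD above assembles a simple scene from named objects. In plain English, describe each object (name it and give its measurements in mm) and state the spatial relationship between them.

A is a simple wooden stool: a rectangular seat 279 mm (x) by 301 mm (y), 41 mm thick, top face at z = 380 mm, on four round legs, each 40 mm in diameter. The legs rest on z = 0, each leg's axis is inset half a diameter from the nearest pair of seat edges (so the leg's bounding box is flush with the corner).

B is a picture frame with a 329×209 mm rectangular opening (x by z) and a uniform 87 mm border on every side. Frame depth is 31 mm along y. It is built from two vertical stiles running the full outside height and two horizontal rails spanning the gap between the stiles.

C is an open-topped rectangular box: outside dimensions 186×185×382 mm, with a uniform wall and base thickness of 9 mm. The base is a full 186×185 slab on the floor; four walls sit on top of the base. The front and back walls (the −y and +y sides) span the full width; the two side walls fit between them.

The picture frame is on the floor beside the stool on its +x side. The open box is on top of the stool.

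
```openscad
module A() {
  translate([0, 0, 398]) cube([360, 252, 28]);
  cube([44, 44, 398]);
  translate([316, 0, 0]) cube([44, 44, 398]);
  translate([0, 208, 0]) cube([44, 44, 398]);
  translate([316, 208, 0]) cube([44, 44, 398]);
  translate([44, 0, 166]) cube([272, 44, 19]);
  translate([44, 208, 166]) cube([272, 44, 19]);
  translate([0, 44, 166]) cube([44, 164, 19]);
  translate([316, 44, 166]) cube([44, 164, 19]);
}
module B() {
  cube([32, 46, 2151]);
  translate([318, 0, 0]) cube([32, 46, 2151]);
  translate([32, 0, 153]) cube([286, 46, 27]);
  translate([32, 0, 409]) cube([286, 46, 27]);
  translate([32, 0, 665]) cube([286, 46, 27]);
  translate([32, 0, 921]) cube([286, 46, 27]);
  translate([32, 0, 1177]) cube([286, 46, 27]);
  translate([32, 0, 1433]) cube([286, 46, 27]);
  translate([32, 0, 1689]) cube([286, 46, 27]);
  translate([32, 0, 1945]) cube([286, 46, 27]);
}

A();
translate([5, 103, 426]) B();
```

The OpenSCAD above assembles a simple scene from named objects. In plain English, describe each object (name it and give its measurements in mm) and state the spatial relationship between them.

A is a four-legged stool. The seat is a 360×252×28 mm slab whose top surface is at z = 426 mm; four square legs, each 44×44 mm in cross-section, run from the floor (z = 0) to the underside of the seat, each flush with a corner of the seat. Four stretchers, 44 mm wide and 19 mm tall, connect adjacent legs with their undersides at z = 166 mm, each running between the inner faces of the legs it joins and aligned with the legs' outer faces on the other axis.

B is a wooden ladder with two side rails of 32×46 mm section and 2151 mm height, set 350 mm apart overall. Between them run 8 rectangular rungs (46 mm deep, 27 mm thick), front faces flush with the rails' −y face. The bottom of the first rung is 153 mm above the floor and each subsequent rung is 256 mm higher than the one below.

The ladder is on top of the stool, centred.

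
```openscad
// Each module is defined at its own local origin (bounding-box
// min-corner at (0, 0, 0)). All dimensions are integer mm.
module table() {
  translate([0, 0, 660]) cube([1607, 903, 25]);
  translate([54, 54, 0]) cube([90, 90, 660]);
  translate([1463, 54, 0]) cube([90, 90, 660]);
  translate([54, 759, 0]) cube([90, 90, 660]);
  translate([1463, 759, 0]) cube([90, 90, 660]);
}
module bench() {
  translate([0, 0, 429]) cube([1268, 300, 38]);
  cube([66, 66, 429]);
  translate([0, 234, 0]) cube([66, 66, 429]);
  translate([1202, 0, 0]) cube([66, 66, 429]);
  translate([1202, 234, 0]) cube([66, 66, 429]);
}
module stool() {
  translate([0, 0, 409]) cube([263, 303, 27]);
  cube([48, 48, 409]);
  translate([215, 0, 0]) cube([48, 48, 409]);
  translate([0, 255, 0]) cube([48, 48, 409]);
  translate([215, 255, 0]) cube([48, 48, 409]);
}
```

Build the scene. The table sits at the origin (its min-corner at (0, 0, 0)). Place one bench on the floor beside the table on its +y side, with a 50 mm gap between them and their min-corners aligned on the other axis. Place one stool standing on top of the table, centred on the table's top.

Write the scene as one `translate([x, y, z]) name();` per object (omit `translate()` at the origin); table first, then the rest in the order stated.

table();
translate([0, 953, 0]) bench();
translate([672, 300, 685]) stool();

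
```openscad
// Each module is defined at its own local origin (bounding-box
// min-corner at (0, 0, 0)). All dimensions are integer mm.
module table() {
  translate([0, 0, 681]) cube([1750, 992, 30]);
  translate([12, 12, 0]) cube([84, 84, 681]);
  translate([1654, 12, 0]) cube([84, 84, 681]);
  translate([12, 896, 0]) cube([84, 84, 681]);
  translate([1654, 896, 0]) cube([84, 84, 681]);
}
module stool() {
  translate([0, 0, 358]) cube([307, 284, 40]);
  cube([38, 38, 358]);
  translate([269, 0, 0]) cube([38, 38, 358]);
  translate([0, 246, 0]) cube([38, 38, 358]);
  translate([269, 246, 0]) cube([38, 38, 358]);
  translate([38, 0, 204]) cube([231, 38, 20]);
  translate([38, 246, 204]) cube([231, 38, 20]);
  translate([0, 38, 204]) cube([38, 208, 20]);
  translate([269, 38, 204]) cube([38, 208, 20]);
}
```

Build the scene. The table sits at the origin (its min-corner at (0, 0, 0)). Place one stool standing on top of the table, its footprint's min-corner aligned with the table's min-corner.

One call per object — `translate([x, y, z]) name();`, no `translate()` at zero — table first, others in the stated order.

table();
translate([0, 0, 711]) stool();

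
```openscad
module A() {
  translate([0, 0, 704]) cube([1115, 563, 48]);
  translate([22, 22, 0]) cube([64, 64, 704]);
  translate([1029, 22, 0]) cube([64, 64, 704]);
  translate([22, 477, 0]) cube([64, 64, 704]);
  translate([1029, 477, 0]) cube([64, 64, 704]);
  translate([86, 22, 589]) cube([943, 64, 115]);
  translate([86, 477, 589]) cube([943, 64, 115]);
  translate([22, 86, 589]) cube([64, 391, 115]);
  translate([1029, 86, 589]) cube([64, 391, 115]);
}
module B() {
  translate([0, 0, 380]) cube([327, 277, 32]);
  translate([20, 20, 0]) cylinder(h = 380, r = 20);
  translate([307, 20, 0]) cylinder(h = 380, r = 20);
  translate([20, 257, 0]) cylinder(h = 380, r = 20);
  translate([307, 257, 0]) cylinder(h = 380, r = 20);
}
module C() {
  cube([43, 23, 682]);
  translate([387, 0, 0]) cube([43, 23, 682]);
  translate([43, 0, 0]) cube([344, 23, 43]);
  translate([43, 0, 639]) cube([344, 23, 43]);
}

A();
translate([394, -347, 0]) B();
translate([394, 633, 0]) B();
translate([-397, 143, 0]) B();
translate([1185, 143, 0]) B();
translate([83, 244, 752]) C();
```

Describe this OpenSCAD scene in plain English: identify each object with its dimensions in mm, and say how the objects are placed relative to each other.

A is a table: top 1115 mm (x) × 563 mm (y), 48 mm thick, upper face at z = 752 mm, on four 64×64 mm square legs, each inset 22 mm from the nearest pair of top edges, running from z = 0 to the bottom of the top. Four apron rails, 64 mm thick and 115 mm tall, run between adjacent legs with their top edges flush with the underside of the top and their outer faces flush with the legs' outer faces.

B is a four-legged stool. The seat is 327×277 mm, 32 mm thick, top at z = 412 mm. It stands on four round legs, each 40 mm in diameter, from z = 0 to the seat underside, each leg's axis is inset half a diameter from the nearest pair of seat edges (so the leg's bounding box is flush with the corner).

C is a picture frame with a 344×596 mm rectangular opening (x by z) and a uniform 43 mm border on every side. Frame depth is 23 mm along y. It is built from two vertical stiles running the full outside height and two horizontal rails spanning the gap between the stiles.

Four stools sit around the table at the −y, +y, −x, +x sides. The picture frame is on top of the table.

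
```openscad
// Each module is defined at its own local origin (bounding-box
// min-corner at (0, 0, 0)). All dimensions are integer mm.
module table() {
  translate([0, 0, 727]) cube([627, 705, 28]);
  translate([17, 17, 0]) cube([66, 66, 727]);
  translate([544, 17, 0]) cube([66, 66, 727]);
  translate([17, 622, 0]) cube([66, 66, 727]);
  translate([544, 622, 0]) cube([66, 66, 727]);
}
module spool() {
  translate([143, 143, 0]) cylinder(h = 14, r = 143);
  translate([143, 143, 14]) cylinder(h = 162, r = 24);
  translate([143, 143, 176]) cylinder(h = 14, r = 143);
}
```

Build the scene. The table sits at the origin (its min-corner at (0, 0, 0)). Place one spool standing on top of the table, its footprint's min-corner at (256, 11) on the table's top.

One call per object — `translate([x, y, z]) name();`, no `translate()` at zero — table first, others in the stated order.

table();
translate([256, 11, 755]) spool();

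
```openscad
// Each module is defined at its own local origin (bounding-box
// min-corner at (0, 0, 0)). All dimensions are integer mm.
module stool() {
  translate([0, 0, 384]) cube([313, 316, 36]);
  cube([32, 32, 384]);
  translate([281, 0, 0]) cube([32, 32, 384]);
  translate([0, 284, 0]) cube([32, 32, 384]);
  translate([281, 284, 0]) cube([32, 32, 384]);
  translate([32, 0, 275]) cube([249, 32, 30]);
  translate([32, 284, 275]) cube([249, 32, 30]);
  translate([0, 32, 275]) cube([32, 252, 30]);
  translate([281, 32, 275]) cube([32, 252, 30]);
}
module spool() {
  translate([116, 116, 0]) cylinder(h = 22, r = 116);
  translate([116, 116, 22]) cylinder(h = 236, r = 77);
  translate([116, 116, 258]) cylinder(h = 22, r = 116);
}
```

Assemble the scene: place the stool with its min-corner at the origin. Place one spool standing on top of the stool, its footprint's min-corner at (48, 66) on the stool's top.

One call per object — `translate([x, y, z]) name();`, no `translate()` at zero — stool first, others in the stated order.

stool();
translate([48, 66, 420]) spool();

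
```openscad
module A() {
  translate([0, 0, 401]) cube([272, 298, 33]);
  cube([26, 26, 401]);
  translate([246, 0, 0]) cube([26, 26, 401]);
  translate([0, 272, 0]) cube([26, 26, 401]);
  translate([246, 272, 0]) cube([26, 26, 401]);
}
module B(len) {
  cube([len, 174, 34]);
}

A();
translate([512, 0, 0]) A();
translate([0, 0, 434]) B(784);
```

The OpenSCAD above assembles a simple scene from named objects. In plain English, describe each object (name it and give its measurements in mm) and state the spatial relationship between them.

A is a simple wooden stool: a rectangular seat 272 mm (x) by 298 mm (y), 33 mm thick, top face at z = 434 mm, on four square legs, each 26×26 mm in cross-section. The legs rest on z = 0, each flush with a corner of the seat.

B is a rectangular beam 784 mm long (x), 174 mm deep (y), 34 mm thick (z).

The beam spans the tops of two stools placed 240 mm apart, resting at z = 434 mm.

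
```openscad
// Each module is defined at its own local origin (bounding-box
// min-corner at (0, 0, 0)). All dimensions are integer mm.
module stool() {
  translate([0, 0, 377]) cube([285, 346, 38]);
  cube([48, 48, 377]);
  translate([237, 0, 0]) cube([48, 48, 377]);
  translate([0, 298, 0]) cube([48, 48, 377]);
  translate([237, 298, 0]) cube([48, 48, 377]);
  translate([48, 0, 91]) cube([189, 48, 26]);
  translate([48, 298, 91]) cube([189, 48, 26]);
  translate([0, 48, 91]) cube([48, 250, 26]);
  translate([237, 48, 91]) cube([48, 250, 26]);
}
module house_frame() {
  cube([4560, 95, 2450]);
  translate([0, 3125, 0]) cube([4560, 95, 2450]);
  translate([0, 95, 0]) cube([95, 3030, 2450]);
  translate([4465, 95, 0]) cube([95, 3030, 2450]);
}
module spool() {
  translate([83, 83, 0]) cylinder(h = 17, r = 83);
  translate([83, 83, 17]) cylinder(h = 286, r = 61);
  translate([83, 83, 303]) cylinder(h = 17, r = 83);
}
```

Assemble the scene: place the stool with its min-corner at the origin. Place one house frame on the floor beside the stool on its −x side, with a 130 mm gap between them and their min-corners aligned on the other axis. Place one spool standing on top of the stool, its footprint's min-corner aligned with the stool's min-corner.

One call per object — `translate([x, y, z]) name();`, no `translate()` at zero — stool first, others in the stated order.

stool();
translate([-4690, 0, 0]) house_frame();
translate([0, 0, 415]) spool();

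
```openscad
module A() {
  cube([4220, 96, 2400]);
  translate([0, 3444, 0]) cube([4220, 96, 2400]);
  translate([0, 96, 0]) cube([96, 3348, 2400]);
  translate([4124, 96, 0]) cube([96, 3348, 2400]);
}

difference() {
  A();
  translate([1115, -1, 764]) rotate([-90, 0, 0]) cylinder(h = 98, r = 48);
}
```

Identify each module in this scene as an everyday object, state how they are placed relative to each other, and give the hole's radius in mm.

The subtracted cylinder has r = 48 mm.

A is a house frame. The house frame has a circular hole through its front wall. The hole's radius is 48 mm.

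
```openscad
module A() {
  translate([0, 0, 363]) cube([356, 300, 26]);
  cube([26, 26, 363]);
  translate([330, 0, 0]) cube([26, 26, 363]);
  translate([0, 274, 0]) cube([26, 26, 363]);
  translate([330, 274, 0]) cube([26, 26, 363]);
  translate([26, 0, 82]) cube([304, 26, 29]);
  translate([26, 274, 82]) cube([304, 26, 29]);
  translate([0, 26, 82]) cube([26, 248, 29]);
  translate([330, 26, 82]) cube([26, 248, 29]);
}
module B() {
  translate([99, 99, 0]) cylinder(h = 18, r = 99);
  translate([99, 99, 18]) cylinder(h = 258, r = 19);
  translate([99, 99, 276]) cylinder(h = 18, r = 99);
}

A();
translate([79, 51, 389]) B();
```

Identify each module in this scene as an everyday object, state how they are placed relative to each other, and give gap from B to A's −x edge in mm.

A is a stool. B is a spool. The spool is on top of the stool, centred. The gap from the spool to the stool's −x edge is 79 mm.

The spool's min-x is at 79; the stool's min-x is 0; gap = 79 mm.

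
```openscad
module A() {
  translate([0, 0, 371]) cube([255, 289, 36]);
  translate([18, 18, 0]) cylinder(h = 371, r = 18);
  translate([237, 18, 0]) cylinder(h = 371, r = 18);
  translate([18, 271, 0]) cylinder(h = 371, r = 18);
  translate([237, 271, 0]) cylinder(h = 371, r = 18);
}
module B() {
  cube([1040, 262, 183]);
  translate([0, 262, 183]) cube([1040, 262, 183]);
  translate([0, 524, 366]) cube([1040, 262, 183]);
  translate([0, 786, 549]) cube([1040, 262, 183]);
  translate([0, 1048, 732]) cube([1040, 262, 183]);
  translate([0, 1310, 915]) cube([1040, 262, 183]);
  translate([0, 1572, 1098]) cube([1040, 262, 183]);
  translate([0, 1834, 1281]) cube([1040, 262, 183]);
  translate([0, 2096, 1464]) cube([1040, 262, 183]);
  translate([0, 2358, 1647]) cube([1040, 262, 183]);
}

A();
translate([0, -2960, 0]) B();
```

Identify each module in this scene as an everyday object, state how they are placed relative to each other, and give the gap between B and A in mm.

A is a stool. B is a staircase. The staircase is on the floor beside the stool on its −y side. The gap between the staircase and the stool is 340 mm.

The staircase's nearest face is 340 mm from the stool's −y face.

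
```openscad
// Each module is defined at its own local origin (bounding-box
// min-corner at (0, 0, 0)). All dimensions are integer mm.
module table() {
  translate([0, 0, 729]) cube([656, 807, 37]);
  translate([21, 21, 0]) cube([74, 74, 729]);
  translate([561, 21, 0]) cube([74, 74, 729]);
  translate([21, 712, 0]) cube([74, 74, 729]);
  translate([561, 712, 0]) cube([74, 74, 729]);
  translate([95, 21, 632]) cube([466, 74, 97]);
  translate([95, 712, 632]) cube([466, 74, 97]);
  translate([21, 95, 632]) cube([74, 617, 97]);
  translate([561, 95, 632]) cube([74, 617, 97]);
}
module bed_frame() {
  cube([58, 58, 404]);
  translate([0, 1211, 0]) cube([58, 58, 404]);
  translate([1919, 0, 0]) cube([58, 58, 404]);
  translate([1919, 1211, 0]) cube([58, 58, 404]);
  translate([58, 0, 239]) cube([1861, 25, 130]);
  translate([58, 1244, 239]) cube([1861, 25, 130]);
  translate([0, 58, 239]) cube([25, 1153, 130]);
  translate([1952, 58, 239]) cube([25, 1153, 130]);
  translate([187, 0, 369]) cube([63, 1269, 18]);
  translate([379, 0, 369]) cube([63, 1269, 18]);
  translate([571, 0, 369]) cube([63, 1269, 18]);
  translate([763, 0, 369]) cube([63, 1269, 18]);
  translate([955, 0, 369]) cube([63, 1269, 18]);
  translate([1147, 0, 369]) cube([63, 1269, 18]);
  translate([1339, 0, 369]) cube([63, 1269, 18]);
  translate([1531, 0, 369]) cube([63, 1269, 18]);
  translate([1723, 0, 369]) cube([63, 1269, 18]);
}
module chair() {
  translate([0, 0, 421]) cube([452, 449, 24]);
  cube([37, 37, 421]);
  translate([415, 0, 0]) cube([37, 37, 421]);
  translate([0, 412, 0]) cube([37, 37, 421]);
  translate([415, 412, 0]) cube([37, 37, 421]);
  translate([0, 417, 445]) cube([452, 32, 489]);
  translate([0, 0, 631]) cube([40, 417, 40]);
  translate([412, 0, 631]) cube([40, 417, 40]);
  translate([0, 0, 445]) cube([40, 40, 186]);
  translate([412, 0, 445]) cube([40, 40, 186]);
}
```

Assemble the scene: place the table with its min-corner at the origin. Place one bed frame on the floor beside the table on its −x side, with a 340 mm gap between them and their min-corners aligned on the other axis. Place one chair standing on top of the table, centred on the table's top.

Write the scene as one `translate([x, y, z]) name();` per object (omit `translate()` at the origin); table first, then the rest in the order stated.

table();
translate([-2317, 0, 0]) bed_frame();
translate([102, 179, 766]) chair();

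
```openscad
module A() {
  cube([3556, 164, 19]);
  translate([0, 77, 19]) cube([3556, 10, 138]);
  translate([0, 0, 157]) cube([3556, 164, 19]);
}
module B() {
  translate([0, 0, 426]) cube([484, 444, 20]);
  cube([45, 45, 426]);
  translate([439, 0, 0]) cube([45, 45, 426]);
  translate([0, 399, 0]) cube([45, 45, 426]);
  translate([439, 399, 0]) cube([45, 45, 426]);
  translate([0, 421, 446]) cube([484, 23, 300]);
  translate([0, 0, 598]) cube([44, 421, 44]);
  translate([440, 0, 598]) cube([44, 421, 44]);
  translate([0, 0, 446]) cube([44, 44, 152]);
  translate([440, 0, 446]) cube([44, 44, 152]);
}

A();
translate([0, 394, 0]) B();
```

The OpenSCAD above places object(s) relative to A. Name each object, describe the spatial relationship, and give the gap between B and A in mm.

A is an I-beam. B is a chair. The chair is on the floor beside the I-beam on its +y side. The gap between the chair and the I-beam is 230 mm.

The chair's nearest face is 230 mm from the I-beam's +y face.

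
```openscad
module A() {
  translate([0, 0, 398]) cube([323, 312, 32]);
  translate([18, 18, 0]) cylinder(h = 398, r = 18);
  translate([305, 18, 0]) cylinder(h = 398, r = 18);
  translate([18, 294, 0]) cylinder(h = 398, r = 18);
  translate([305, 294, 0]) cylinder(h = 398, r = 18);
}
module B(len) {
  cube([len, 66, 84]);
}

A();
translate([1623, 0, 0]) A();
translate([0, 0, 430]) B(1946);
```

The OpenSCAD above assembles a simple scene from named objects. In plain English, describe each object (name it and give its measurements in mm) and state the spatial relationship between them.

A is a simple wooden stool: a rectangular seat 323 mm (x) by 312 mm (y), 32 mm thick, top face at z = 430 mm, on four round legs, each 36 mm in diameter. The legs rest on z = 0, each leg's axis is inset half a diameter from the nearest pair of seat edges (so the leg's bounding box is flush with the corner).

B is a rectangular beam 1946 mm long (x), 66 mm deep (y), 84 mm thick (z).

The beam spans the tops of two stools placed 1300 mm apart, resting at z = 430 mm.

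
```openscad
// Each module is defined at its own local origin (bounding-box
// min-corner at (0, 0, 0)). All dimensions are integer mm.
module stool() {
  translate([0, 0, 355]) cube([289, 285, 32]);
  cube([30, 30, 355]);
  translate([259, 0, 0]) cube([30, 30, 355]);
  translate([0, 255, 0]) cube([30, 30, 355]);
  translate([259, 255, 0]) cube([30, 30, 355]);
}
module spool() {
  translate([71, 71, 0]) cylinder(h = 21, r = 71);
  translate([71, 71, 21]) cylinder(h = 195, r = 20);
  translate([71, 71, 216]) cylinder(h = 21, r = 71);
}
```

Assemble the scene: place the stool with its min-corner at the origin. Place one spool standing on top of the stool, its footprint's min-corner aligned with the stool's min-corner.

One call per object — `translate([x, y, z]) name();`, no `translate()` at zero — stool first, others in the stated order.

stool();
translate([0, 0, 387]) spool();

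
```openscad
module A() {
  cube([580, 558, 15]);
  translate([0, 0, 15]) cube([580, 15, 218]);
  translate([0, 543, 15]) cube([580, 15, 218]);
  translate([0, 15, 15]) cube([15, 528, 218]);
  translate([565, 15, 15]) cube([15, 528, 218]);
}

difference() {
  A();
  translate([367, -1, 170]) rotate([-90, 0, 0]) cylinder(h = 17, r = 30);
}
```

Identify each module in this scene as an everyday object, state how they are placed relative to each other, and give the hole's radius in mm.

A is an open box. The open box has a circular hole through its front wall. The hole's radius is 30 mm.

The subtracted cylinder has r = 30 mm.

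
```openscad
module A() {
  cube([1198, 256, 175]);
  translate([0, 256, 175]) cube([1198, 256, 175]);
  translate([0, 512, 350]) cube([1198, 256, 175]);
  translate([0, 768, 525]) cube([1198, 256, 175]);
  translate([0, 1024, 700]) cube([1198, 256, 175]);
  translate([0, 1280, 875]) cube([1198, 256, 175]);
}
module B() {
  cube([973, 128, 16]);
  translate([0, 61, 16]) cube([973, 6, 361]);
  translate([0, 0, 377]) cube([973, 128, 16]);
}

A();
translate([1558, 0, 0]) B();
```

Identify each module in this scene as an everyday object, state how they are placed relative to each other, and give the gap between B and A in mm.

The I-beam's nearest face is 360 mm from the staircase's +x face.

A is a staircase. B is an I-beam. The I-beam is on the floor beside the staircase on its +x side. The gap between the I-beam and the staircase is 360 mm.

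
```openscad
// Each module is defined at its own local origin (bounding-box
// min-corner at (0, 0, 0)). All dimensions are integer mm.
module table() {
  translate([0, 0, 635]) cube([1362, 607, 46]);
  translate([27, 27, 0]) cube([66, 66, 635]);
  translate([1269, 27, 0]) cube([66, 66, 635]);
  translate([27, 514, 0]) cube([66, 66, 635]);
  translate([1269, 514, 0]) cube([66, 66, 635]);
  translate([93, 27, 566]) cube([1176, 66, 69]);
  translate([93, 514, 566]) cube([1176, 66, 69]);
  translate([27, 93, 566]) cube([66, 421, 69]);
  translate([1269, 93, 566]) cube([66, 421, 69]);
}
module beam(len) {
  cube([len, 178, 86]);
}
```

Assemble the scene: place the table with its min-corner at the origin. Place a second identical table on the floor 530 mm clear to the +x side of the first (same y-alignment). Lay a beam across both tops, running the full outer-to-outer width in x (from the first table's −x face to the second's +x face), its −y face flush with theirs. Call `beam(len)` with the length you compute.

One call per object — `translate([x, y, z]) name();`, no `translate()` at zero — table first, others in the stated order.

table();
translate([1892, 0, 0]) table();
translate([0, 0, 681]) beam(3254);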